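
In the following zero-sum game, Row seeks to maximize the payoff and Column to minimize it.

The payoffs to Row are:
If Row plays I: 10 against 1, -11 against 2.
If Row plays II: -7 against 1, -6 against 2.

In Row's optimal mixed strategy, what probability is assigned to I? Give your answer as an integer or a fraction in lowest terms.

Row minima are -11 and -7, so Row's maximin is -7; column maxima are 10 and -6, so Column's minimax is -6. These differ, so the equilibrium is in mixed strategies.
Let Row play I with probability p. Column is indifferent when 10p − 7(1−p) = −11p − 6(1−p), giving p = 1/22.

1/22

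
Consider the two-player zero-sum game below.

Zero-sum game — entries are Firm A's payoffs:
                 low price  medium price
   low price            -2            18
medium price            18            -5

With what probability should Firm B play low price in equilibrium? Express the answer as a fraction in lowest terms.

Row minima are -2 and -5, so Firm A's maximin is -2; column maxima are 18 and 18, so Firm B's minimax is 18. These differ, so the equilibrium is in mixed strategies.
Let Firm B play low price with probability q. Firm A is indifferent when −2q + 18(1−q) = 18q − 5(1−q), giving q = 23/43.

23/43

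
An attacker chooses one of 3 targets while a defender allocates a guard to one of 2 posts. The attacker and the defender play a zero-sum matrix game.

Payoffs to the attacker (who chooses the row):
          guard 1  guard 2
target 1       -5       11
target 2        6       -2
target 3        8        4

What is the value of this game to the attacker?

27/5

Row target 2 is strictly dominated by row target 3, so the attacker never plays it.
The remaining 2×2 game on (target 1, target 3) × (guard 1, guard 2) has no saddle point. Let the attacker play target 1 with probability p; indifference gives −5p + 8(1−p) = 11p + 4(1−p), so p = 1/5.
Similarly the defender's optimal q on guard 1 is 7/20, and the value is -5·(7/20) + (11)·(13/20) = 27/5.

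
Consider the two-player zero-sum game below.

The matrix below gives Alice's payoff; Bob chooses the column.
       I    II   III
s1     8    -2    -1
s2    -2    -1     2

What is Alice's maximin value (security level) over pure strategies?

The worst-case payoff for each row is s1: -2, s2: -2.
The best of these is -2.

-2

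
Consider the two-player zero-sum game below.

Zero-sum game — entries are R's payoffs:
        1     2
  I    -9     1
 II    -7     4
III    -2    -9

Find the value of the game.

Row I is strictly dominated by row II, so R never plays it.
The remaining 2×2 game on (II, III) × (1, 2) has no saddle point. Let R play II with probability p; indifference gives −7p − 2(1−p) = 4p − 9(1−p), so p = 7/18.
Similarly C's optimal q on 1 is 13/18, and the value is -7·(13/18) + (4)·(5/18) = -71/18.

-71/18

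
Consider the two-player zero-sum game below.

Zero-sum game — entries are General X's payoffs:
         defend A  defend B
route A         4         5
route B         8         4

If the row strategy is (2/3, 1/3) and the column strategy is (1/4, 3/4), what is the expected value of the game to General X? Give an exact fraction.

29/6

Against (1/4, 3/4), each row's expected payoff is route A: 19/4; route B: 5.
Taking the (2/3, 1/3)-weighted average: (2/3)·(19/4) + (1/3)·(5) = 29/6.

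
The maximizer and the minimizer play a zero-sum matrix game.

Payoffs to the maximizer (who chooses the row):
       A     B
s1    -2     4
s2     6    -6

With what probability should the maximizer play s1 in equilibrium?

2/3

Row minima are -2 and -6, so the maximizer's maximin is -2; column maxima are 6 and 4, so the minimizer's minimax is 4. These differ, so the equilibrium is in mixed strategies.
Let the maximizer play s1 with probability p. The minimizer is indifferent when −2p + 6(1−p) = 4p − 6(1−p), giving p = 2/3.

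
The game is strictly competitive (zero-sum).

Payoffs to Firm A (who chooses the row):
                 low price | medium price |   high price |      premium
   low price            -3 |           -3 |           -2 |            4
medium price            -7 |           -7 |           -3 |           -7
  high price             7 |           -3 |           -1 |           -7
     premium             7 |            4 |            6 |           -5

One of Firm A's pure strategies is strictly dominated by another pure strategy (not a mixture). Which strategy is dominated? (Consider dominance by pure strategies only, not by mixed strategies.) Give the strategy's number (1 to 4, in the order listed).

2

Compare medium price with low price: -3 > -7, -3 > -7, -2 > -3, 4 > -7.
So low price strictly dominates medium price for Firm A; medium price is strictly dominated.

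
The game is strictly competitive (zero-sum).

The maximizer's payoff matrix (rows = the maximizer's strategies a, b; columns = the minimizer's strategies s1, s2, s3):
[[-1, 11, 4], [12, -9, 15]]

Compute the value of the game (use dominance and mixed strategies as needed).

41/11

Column s3 is strictly dominated by s1 for the minimizer (it gives the maximizer more in every row).
The remaining 2×2 game on (a, b) × (s1, s2) has no saddle point. Let the maximizer play a with probability p; indifference gives −p + 12(1−p) = 11p − 9(1−p), so p = 7/11.
Similarly the minimizer's optimal q on s1 is 20/33, and the value is -1·(20/33) + (11)·(13/33) = 41/11.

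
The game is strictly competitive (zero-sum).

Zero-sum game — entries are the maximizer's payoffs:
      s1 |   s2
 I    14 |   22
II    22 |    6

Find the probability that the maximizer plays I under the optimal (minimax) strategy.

Row minima are 14 and 6, so the maximizer's maximin is 14; column maxima are 22 and 22, so the minimizer's minimax is 22. These differ, so the equilibrium is in mixed strategies.
Let the maximizer play I with probability p. The minimizer is indifferent when 14p + 22(1−p) = 22p + 6(1−p), giving p = 2/3.

2/3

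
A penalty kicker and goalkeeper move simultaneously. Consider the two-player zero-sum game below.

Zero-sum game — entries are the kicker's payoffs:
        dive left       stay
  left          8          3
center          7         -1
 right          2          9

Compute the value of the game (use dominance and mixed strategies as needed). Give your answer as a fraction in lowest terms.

Row center is strictly dominated by row left, so the kicker never plays it.
The remaining 2×2 game on (left, right) × (dive left, stay) has no saddle point. Let the kicker play left with probability p; indifference gives 8p + 2(1−p) = 3p + 9(1−p), so p = 7/12.
Similarly the goalkeeper's optimal q on dive left is 1/2, and the value is 8·(1/2) + (3)·(1/2) = 11/2.

11/2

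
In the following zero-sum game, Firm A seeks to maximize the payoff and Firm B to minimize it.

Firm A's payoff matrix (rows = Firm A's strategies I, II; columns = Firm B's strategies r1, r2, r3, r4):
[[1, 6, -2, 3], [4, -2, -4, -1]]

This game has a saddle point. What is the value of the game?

-2

Row minima: -2, -4 → Firm A's maximin is -2.
Column maxima: 4, 6, -2, 3 → Firm B's minimax is -2.
They coincide at (I, r3), so the value is -2.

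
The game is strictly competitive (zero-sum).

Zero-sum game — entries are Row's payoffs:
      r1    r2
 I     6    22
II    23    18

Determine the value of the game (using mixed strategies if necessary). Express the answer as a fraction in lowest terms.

398/21

Row minima are 6 and 18, so Row's maximin is 18; column maxima are 23 and 22, so Column's minimax is 22. These differ, so the equilibrium is in mixed strategies.
Let Row play I with probability p. Column is indifferent when 6p + 23(1−p) = 22p + 18(1−p), giving p = 5/21.
Let Column play r1 with probability q. Row is indifferent when 6q + 22(1−q) = 23q + 18(1−q), giving q = 4/21.
The value is 6·(4/21) + (22)·(17/21) = 398/21.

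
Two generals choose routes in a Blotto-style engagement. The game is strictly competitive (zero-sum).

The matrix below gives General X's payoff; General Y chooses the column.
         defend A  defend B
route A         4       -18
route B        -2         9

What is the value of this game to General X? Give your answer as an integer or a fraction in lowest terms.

0

Row minima are -18 and -2, so General X's maximin is -2; column maxima are 4 and 9, so General Y's minimax is 4. These differ, so the equilibrium is in mixed strategies.
Let General X play route A with probability p. General Y is indifferent when 4p − 2(1−p) = −18p + 9(1−p), giving p = 1/3.
Let General Y play defend A with probability q. General X is indifferent when 4q − 18(1−q) = −2q + 9(1−q), giving q = 9/11.
The value is 4·(9/11) + (-18)·(2/11) = 0.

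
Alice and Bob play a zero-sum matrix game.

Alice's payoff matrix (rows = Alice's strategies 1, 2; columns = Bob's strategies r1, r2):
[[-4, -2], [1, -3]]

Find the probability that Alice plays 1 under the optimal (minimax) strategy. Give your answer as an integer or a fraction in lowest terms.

2/3

Row minima are -4 and -3, so Alice's maximin is -3; column maxima are 1 and -2, so Bob's minimax is -2. These differ, so the equilibrium is in mixed strategies.
Let Alice play 1 with probability p. Bob is indifferent when −4p + (1−p) = −2p − 3(1−p), giving p = 2/3.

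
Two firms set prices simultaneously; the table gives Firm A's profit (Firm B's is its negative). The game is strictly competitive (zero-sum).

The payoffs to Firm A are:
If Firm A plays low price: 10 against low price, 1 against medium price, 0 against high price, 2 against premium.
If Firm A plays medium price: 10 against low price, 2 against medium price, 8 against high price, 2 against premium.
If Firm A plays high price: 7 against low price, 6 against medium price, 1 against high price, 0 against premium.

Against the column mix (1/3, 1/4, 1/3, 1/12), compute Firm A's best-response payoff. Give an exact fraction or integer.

20/3

low price: (10)·(1/3) + (1)·(1/4) + (0)·(1/3) + (2)·(1/12) = 15/4.
medium price: (10)·(1/3) + (2)·(1/4) + (8)·(1/3) + (2)·(1/12) = 20/3.
high price: (7)·(1/3) + (6)·(1/4) + (1)·(1/3) + (0)·(1/12) = 25/6.
The best pure response is medium price with expected payoff 20/3.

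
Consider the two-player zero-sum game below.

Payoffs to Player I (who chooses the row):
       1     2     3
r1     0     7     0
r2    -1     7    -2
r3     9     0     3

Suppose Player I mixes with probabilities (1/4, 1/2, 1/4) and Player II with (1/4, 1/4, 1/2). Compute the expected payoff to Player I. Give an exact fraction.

Against (1/4, 1/4, 1/2), each row's expected payoff is r1: 7/4; r2: 1/2; r3: 15/4.
Taking the (1/4, 1/2, 1/4)-weighted average: (1/4)·(7/4) + (1/2)·(1/2) + (1/4)·(15/4) = 13/8.

13/8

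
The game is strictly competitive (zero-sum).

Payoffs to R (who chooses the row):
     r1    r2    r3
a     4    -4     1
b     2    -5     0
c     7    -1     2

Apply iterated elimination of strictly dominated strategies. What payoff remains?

-1

Row a is strictly dominated by row c (7>4, -1>-4, 2>1); eliminate a.
Column r1 is strictly dominated by r2 for C (-5<2, -1<7); eliminate r1.
Row b is strictly dominated by row c (-1>-5, 2>0); eliminate b.
Column r3 is strictly dominated by r2 for C (-1<2); eliminate r3.
Only (c, r2) remains, with payoff -1.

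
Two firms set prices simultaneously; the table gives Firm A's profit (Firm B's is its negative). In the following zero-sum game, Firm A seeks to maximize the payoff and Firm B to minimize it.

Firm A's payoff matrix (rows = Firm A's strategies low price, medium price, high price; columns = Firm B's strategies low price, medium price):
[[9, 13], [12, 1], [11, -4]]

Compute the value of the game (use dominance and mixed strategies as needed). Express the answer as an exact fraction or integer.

Row high price is strictly dominated by row medium price, so Firm A never plays it.
The remaining 2×2 game on (low price, medium price) × (low price, medium price) has no saddle point. Let Firm A play low price with probability p; indifference gives 9p + 12(1−p) = 13p + (1−p), so p = 11/15.
Similarly Firm B's optimal q on low price is 4/5, and the value is 9·(4/5) + (13)·(1/5) = 49/5.

49/5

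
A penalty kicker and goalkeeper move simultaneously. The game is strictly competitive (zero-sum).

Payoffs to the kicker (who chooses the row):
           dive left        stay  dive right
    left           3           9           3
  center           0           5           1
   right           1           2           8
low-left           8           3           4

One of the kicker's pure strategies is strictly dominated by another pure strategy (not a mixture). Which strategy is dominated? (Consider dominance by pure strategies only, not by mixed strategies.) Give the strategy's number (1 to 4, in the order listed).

Compare center with left: 3 > 0, 9 > 5, 3 > 1.
So left strictly dominates center for the kicker; center is strictly dominated.

2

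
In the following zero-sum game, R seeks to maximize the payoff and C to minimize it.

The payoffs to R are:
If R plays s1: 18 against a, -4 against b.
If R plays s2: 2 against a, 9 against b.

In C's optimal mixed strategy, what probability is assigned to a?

13/29

Row minima are -4 and 2, so R's maximin is 2; column maxima are 18 and 9, so C's minimax is 9. These differ, so the equilibrium is in mixed strategies.
Let C play a with probability q. R is indifferent when 18q − 4(1−q) = 2q + 9(1−q), giving q = 13/29.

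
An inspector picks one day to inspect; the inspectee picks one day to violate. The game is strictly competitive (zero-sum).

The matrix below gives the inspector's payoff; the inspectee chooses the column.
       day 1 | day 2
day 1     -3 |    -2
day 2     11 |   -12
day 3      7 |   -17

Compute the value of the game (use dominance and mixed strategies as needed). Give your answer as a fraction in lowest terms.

Row day 3 is strictly dominated by row day 2, so the inspector never plays it.
The remaining 2×2 game on (day 1, day 2) × (day 1, day 2) has no saddle point. Let the inspector play day 1 with probability p; indifference gives −3p + 11(1−p) = −2p − 12(1−p), so p = 23/24.
Similarly the inspectee's optimal q on day 1 is 5/12, and the value is -3·(5/12) + (-2)·(7/12) = -29/12.

-29/12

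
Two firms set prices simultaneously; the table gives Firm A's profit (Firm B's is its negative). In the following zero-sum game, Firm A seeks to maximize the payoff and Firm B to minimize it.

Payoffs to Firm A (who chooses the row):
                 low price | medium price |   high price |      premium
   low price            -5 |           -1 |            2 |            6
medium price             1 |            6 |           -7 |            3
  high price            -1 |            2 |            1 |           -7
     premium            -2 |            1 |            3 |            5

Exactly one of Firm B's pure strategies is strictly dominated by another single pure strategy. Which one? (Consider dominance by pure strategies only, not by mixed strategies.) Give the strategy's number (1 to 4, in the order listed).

Firm B prefers columns that give Firm A less. Compare medium price with low price: -5 < -1, 1 < 6, -1 < 2, -2 < 1.
So low price strictly dominates medium price for Firm B; medium price is strictly dominated.

2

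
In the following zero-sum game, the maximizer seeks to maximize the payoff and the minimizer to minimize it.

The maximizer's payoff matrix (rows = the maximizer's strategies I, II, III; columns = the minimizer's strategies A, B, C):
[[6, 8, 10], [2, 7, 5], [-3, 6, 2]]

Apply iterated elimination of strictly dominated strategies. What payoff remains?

Row III is strictly dominated by row I (6>-3, 8>6, 10>2); eliminate III.
Column C is strictly dominated by A for the minimizer (6<10, 2<5); eliminate C.
Column B is strictly dominated by A for the minimizer (6<8, 2<7); eliminate B.
Row II is strictly dominated by row I (6>2); eliminate II.
Only (I, A) remains, with payoff 6.

6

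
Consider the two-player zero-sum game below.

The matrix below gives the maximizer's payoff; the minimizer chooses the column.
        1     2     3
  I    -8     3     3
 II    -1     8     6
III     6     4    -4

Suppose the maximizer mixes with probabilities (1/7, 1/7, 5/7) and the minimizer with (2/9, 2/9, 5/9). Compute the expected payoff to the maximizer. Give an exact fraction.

Against (2/9, 2/9, 5/9), each row's expected payoff is I: 5/9; II: 44/9; III: 0.
Taking the (1/7, 1/7, 5/7)-weighted average: (1/7)·(5/9) + (1/7)·(44/9) + (5/7)·(0) = 7/9.

7/9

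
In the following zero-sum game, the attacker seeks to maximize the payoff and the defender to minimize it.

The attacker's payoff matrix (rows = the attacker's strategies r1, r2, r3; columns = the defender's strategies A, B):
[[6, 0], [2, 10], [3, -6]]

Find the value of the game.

30/7

Row r3 is strictly dominated by row r1, so the attacker never plays it.
The remaining 2×2 game on (r1, r2) × (A, B) has no saddle point. Let the attacker play r1 with probability p; indifference gives 6p + 2(1−p) = 10(1−p), so p = 4/7.
Similarly the defender's optimal q on A is 5/7, and the value is 6·(5/7) + (0)·(2/7) = 30/7.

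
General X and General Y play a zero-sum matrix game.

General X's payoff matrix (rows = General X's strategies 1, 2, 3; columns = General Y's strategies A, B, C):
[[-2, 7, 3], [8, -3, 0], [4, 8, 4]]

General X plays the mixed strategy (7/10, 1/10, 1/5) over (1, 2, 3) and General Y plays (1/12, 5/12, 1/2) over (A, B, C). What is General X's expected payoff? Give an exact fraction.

Against (1/12, 5/12, 1/2), each row's expected payoff is 1: 17/4; 2: -7/12; 3: 17/3.
Taking the (7/10, 1/10, 1/5)-weighted average: (7/10)·(17/4) + (1/10)·(-7/12) + (1/5)·(17/3) = 81/20.

81/20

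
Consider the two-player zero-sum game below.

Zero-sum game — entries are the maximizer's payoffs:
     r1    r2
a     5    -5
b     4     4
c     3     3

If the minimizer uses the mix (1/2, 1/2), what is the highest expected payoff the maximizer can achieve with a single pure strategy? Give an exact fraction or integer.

4

a: (5)·(1/2) + (-5)·(1/2) = 0.
b: (4)·(1/2) + (4)·(1/2) = 4.
c: (3)·(1/2) + (3)·(1/2) = 3.
The best pure response is b with expected payoff 4.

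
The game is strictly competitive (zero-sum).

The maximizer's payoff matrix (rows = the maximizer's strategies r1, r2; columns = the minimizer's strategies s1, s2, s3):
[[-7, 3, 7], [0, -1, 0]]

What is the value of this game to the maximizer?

Column s3 is strictly dominated by s2 for the minimizer (it gives the maximizer more in every row).
The remaining 2×2 game on (r1, r2) × (s1, s2) has no saddle point. Let the maximizer play r1 with probability p; indifference gives −7p = 3p − (1−p), so p = 1/11.
Similarly the minimizer's optimal q on s1 is 4/11, and the value is -7·(4/11) + (3)·(7/11) = -7/11.

-7/11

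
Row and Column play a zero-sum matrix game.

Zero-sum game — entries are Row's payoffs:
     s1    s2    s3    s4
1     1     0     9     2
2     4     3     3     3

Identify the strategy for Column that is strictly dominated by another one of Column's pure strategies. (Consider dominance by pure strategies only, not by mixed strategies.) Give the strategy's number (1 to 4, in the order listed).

Column prefers columns that give Row less. Compare s1 with s2: 0 < 1, 3 < 4.
So s2 strictly dominates s1 for Column; s1 is strictly dominated.

1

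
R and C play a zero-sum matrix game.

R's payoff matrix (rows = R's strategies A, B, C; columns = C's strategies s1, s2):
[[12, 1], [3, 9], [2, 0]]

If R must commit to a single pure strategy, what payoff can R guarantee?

The worst-case payoff for each row is A: 1, B: 3, C: 0.
The best of these is 3.

3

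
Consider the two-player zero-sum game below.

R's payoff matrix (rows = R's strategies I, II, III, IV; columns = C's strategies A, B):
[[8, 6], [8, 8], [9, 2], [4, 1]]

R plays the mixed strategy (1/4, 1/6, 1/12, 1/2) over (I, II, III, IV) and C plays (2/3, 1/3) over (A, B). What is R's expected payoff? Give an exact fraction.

47/9

Against (2/3, 1/3), each row's expected payoff is I: 22/3; II: 8; III: 20/3; IV: 3.
Taking the (1/4, 1/6, 1/12, 1/2)-weighted average: (1/4)·(22/3) + (1/6)·(8) + (1/12)·(20/3) + (1/2)·(3) = 47/9.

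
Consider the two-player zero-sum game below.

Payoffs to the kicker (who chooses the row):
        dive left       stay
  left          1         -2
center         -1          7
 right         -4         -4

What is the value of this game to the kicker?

Row right is strictly dominated by row left, so the kicker never plays it.
The remaining 2×2 game on (left, center) × (dive left, stay) has no saddle point. Let the kicker play left with probability p; indifference gives p − (1−p) = −2p + 7(1−p), so p = 8/11.
Similarly the goalkeeper's optimal q on dive left is 9/11, and the value is 1·(9/11) + (-2)·(2/11) = 5/11.

5/11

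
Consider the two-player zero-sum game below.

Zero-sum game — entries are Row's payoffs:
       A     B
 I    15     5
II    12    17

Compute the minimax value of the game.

Row minima are 5 and 12, so Row's maximin is 12; column maxima are 15 and 17, so Column's minimax is 15. These differ, so the equilibrium is in mixed strategies.
Let Row play I with probability p. Column is indifferent when 15p + 12(1−p) = 5p + 17(1−p), giving p = 1/3.
Let Column play A with probability q. Row is indifferent when 15q + 5(1−q) = 12q + 17(1−q), giving q = 4/5.
The value is 15·(4/5) + (5)·(1/5) = 13.

13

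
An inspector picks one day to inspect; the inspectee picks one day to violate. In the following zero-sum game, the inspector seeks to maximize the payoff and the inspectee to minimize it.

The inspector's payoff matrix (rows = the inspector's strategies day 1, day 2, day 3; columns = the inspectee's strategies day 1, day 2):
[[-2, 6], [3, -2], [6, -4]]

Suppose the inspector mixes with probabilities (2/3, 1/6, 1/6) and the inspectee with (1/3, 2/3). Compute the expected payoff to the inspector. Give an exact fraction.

37/18

Against (1/3, 2/3), each row's expected payoff is day 1: 10/3; day 2: -1/3; day 3: -2/3.
Taking the (2/3, 1/6, 1/6)-weighted average: (2/3)·(10/3) + (1/6)·(-1/3) + (1/6)·(-2/3) = 37/18.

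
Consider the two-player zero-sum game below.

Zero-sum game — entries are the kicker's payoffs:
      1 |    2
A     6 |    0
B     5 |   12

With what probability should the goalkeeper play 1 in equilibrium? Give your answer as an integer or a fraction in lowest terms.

Row minima are 0 and 5, so the kicker's maximin is 5; column maxima are 6 and 12, so the goalkeeper's minimax is 6. These differ, so the equilibrium is in mixed strategies.
Let the goalkeeper play 1 with probability q. The kicker is indifferent when 6q = 5q + 12(1−q), giving q = 12/13.

12/13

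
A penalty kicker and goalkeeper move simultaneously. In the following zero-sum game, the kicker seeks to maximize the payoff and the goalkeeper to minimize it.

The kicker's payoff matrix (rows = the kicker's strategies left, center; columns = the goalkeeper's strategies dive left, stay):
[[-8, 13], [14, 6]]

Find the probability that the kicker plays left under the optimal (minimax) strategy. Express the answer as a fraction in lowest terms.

Row minima are -8 and 6, so the kicker's maximin is 6; column maxima are 14 and 13, so the goalkeeper's minimax is 13. These differ, so the equilibrium is in mixed strategies.
Let the kicker play left with probability p. The goalkeeper is indifferent when −8p + 14(1−p) = 13p + 6(1−p), giving p = 8/29.

8/29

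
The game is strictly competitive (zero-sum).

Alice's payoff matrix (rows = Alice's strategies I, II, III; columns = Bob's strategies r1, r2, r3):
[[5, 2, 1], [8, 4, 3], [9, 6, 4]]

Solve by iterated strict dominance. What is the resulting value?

4

Column r2 is strictly dominated by r3 for Bob (1<2, 3<4, 4<6); eliminate r2.
Row I is strictly dominated by row II (8>5, 3>1); eliminate I.
Row II is strictly dominated by row III (9>8, 4>3); eliminate II.
Column r1 is strictly dominated by r3 for Bob (4<9); eliminate r1.
Only (III, r3) remains, with payoff 4.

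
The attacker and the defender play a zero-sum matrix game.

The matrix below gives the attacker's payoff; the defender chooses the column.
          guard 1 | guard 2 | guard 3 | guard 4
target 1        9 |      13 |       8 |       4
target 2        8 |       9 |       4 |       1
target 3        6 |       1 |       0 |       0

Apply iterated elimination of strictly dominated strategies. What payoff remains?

4

Column guard 1 is strictly dominated by guard 3 for the defender (8<9, 4<8, 0<6); eliminate guard 1.
Column guard 2 is strictly dominated by guard 3 for the defender (8<13, 4<9, 0<1); eliminate guard 2.
Row target 3 is strictly dominated by row target 1 (8>0, 4>0); eliminate target 3.
Row target 2 is strictly dominated by row target 1 (8>4, 4>1); eliminate target 2.
Column guard 3 is strictly dominated by guard 4 for the defender (4<8); eliminate guard 3.
Only (target 1, guard 4) remains, with payoff 4.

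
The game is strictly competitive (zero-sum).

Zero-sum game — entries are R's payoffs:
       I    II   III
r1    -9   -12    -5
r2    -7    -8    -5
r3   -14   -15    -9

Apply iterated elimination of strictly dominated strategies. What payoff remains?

Column I is strictly dominated by II for C (-12<-9, -8<-7, -15<-14); eliminate I.
Column III is strictly dominated by II for C (-12<-5, -8<-5, -15<-9); eliminate III.
Row r1 is strictly dominated by row r2 (-8>-12); eliminate r1.
Row r3 is strictly dominated by row r2 (-8>-15); eliminate r3.
Only (r2, II) remains, with payoff -8.

-8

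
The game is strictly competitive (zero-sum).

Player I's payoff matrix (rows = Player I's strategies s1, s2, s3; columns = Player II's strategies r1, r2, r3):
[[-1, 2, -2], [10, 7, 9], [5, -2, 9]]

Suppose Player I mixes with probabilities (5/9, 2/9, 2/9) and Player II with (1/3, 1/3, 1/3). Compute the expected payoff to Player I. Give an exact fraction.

71/27

Against (1/3, 1/3, 1/3), each row's expected payoff is s1: -1/3; s2: 26/3; s3: 4.
Taking the (5/9, 2/9, 2/9)-weighted average: (5/9)·(-1/3) + (2/9)·(26/3) + (2/9)·(4) = 71/27.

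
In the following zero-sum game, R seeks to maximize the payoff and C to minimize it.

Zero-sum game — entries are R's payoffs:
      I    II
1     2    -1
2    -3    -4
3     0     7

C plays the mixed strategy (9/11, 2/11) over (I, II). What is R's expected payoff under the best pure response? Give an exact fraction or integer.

16/11

1: (2)·(9/11) + (-1)·(2/11) = 16/11.
2: (-3)·(9/11) + (-4)·(2/11) = -35/11.
3: (0)·(9/11) + (7)·(2/11) = 14/11.
The best pure response is 1 with expected payoff 16/11.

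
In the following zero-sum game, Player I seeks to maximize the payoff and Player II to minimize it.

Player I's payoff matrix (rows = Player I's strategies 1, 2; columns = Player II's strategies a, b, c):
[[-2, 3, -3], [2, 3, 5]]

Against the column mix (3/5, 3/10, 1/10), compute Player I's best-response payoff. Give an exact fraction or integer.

1: (-2)·(3/5) + (3)·(3/10) + (-3)·(1/10) = -3/5.
2: (2)·(3/5) + (3)·(3/10) + (5)·(1/10) = 13/5.
The best pure response is 2 with expected payoff 13/5.

13/5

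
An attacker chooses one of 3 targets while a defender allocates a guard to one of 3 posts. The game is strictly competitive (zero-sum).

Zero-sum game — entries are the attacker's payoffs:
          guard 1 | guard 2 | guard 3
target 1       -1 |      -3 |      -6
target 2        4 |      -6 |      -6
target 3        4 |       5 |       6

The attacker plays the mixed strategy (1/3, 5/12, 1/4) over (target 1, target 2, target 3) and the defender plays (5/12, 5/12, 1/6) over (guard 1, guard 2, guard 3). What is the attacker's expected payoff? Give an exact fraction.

Against (5/12, 5/12, 1/6), each row's expected payoff is target 1: -8/3; target 2: -11/6; target 3: 19/4.
Taking the (1/3, 5/12, 1/4)-weighted average: (1/3)·(-8/3) + (5/12)·(-11/6) + (1/4)·(19/4) = -67/144.

-67/144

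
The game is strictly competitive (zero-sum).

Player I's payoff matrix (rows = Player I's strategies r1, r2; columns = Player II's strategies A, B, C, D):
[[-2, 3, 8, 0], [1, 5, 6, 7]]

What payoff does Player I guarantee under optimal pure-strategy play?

1

Row minima: -2, 1 → Player I's maximin is 1.
Column maxima: 1, 5, 8, 7 → Player II's minimax is 1.
They coincide at (r2, A), so the value is 1.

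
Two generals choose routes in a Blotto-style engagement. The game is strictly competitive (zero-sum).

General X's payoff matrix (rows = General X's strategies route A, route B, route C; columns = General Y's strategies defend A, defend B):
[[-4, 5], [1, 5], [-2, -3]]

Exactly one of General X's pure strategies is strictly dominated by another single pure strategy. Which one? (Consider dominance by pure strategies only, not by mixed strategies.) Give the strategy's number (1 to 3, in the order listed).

Compare route C with route B: 1 > -2, 5 > -3.
So route B strictly dominates route C for General X; route C is strictly dominated.

3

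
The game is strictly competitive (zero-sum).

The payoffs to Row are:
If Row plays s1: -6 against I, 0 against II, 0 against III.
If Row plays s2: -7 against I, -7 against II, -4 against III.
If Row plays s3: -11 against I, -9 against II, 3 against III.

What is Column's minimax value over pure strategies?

-6

The worst case (largest entry) in each column is I: -6, II: 0, III: 3.
The best (smallest) of these is -6.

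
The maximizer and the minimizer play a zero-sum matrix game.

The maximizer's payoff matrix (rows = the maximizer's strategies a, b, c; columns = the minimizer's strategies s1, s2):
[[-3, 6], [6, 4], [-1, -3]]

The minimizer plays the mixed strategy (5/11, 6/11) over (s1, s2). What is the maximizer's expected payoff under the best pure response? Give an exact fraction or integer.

54/11

a: (-3)·(5/11) + (6)·(6/11) = 21/11.
b: (6)·(5/11) + (4)·(6/11) = 54/11.
c: (-1)·(5/11) + (-3)·(6/11) = -23/11.
The best pure response is b with expected payoff 54/11.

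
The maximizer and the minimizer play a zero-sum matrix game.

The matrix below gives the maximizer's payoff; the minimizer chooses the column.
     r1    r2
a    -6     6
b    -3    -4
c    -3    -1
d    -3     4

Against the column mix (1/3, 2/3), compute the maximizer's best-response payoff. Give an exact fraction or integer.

a: (-6)·(1/3) + (6)·(2/3) = 2.
b: (-3)·(1/3) + (-4)·(2/3) = -11/3.
c: (-3)·(1/3) + (-1)·(2/3) = -5/3.
d: (-3)·(1/3) + (4)·(2/3) = 5/3.
The best pure response is a with expected payoff 2.

2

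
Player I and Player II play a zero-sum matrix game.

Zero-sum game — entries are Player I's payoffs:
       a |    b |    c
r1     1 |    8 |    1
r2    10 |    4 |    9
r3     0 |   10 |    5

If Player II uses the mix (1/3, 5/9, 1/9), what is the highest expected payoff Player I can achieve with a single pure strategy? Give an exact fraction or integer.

r1: (1)·(1/3) + (8)·(5/9) + (1)·(1/9) = 44/9.
r2: (10)·(1/3) + (4)·(5/9) + (9)·(1/9) = 59/9.
r3: (0)·(1/3) + (10)·(5/9) + (5)·(1/9) = 55/9.
The best pure response is r2 with expected payoff 59/9.

59/9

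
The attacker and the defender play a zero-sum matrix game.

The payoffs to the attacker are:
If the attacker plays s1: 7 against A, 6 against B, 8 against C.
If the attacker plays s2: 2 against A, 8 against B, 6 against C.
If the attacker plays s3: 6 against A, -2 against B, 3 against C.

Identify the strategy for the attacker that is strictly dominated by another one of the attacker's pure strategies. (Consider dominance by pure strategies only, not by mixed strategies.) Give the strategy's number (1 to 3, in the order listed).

3

Compare s3 with s1: 7 > 6, 6 > -2, 8 > 3.
So s1 strictly dominates s3 for the attacker; s3 is strictly dominated.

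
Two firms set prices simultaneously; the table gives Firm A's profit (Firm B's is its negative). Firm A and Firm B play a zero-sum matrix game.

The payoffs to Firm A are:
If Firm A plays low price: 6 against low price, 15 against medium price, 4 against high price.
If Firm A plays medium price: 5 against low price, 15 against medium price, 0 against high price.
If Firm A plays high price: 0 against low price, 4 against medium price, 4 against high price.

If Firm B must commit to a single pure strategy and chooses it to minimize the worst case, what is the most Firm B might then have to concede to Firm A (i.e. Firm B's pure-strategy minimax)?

4

The worst case (largest entry) in each column is low price: 6, medium price: 15, high price: 4.
The best (smallest) of these is 4.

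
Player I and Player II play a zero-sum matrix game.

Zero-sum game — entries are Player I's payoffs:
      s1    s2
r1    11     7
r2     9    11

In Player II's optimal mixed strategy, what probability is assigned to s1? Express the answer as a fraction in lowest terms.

Row minima are 7 and 9, so Player I's maximin is 9; column maxima are 11 and 11, so Player II's minimax is 11. These differ, so the equilibrium is in mixed strategies.
Let Player II play s1 with probability q. Player I is indifferent when 11q + 7(1−q) = 9q + 11(1−q), giving q = 2/3.

2/3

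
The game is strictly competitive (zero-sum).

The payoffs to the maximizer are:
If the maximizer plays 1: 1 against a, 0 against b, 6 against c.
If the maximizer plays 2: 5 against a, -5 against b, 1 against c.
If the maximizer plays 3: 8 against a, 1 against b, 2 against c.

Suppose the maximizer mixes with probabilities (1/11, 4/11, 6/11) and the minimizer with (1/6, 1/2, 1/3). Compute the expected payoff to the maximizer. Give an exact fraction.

Against (1/6, 1/2, 1/3), each row's expected payoff is 1: 13/6; 2: -4/3; 3: 5/2.
Taking the (1/11, 4/11, 6/11)-weighted average: (1/11)·(13/6) + (4/11)·(-4/3) + (6/11)·(5/2) = 71/66.

71/66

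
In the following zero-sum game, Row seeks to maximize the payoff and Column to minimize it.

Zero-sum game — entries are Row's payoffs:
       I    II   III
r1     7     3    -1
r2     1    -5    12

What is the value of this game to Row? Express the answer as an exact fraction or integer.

31/21

Column I is strictly dominated by II for Column (it gives Row more in every row).
The remaining 2×2 game on (r1, r2) × (II, III) has no saddle point. Let Row play r1 with probability p; indifference gives 3p − 5(1−p) = −p + 12(1−p), so p = 17/21.
Similarly Column's optimal q on II is 13/21, and the value is 3·(13/21) + (-1)·(8/21) = 31/21.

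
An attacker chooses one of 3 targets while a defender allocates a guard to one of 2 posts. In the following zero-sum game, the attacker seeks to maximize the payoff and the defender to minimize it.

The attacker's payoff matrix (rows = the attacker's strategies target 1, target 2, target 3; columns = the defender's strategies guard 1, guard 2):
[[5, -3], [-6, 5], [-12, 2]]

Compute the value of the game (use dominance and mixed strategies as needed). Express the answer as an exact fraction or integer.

Row target 3 is strictly dominated by row target 2, so the attacker never plays it.
The remaining 2×2 game on (target 1, target 2) × (guard 1, guard 2) has no saddle point. Let the attacker play target 1 with probability p; indifference gives 5p − 6(1−p) = −3p + 5(1−p), so p = 11/19.
Similarly the defender's optimal q on guard 1 is 8/19, and the value is 5·(8/19) + (-3)·(11/19) = 7/19.

7/19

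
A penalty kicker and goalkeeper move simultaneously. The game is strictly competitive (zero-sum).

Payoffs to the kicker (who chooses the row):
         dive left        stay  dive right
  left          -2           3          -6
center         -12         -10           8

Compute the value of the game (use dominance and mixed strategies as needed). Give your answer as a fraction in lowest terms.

Column stay is strictly dominated by dive left for the goalkeeper (it gives the kicker more in every row).
The remaining 2×2 game on (left, center) × (dive left, dive right) has no saddle point. Let the kicker play left with probability p; indifference gives −2p − 12(1−p) = −6p + 8(1−p), so p = 5/6.
Similarly the goalkeeper's optimal q on dive left is 7/12, and the value is -2·(7/12) + (-6)·(5/12) = -11/3.

-11/3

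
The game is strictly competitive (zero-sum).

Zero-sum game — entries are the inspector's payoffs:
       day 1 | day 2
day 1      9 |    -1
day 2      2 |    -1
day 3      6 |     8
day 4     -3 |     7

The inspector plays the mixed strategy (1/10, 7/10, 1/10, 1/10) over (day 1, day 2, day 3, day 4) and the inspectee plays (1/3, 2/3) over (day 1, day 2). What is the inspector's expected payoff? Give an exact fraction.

4/3

Against (1/3, 2/3), each row's expected payoff is day 1: 7/3; day 2: 0; day 3: 22/3; day 4: 11/3.
Taking the (1/10, 7/10, 1/10, 1/10)-weighted average: (1/10)·(7/3) + (7/10)·(0) + (1/10)·(22/3) + (1/10)·(11/3) = 4/3.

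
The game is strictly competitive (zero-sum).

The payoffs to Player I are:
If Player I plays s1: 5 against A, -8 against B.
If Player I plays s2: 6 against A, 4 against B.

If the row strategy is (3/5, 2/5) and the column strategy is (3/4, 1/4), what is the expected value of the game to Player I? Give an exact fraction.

13/4

Against (3/4, 1/4), each row's expected payoff is s1: 7/4; s2: 11/2.
Taking the (3/5, 2/5)-weighted average: (3/5)·(7/4) + (2/5)·(11/2) = 13/4.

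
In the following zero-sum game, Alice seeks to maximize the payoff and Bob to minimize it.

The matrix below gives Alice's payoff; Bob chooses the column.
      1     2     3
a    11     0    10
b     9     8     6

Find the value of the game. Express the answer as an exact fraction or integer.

Column 1 is strictly dominated by 3 for Bob (it gives Alice more in every row).
The remaining 2×2 game on (a, b) × (2, 3) has no saddle point. Let Alice play a with probability p; indifference gives 8(1−p) = 10p + 6(1−p), so p = 1/6.
Similarly Bob's optimal q on 2 is 1/3, and the value is 0·(1/3) + (10)·(2/3) = 20/3.

20/3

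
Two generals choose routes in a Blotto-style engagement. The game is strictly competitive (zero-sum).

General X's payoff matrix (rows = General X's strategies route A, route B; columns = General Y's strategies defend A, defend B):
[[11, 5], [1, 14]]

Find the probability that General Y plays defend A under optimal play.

Row minima are 5 and 1, so General X's maximin is 5; column maxima are 11 and 14, so General Y's minimax is 11. These differ, so the equilibrium is in mixed strategies.
Let General Y play defend A with probability q. General X is indifferent when 11q + 5(1−q) = q + 14(1−q), giving q = 9/19.

9/19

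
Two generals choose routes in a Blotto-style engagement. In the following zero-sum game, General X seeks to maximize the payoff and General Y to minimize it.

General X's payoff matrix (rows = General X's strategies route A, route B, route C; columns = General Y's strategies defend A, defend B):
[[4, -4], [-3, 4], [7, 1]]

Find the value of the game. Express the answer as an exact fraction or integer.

31/13

Row route A is strictly dominated by row route C, so General X never plays it.
The remaining 2×2 game on (route B, route C) × (defend A, defend B) has no saddle point. Let General X play route B with probability p; indifference gives −3p + 7(1−p) = 4p + (1−p), so p = 6/13.
Similarly General Y's optimal q on defend A is 3/13, and the value is -3·(3/13) + (4)·(10/13) = 31/13.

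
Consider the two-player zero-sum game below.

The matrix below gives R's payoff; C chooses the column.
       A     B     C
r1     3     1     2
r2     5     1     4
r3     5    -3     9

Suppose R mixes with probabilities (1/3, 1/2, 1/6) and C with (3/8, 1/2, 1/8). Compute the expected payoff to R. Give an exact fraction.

37/16

Against (3/8, 1/2, 1/8), each row's expected payoff is r1: 15/8; r2: 23/8; r3: 3/2.
Taking the (1/3, 1/2, 1/6)-weighted average: (1/3)·(15/8) + (1/2)·(23/8) + (1/6)·(3/2) = 37/16.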